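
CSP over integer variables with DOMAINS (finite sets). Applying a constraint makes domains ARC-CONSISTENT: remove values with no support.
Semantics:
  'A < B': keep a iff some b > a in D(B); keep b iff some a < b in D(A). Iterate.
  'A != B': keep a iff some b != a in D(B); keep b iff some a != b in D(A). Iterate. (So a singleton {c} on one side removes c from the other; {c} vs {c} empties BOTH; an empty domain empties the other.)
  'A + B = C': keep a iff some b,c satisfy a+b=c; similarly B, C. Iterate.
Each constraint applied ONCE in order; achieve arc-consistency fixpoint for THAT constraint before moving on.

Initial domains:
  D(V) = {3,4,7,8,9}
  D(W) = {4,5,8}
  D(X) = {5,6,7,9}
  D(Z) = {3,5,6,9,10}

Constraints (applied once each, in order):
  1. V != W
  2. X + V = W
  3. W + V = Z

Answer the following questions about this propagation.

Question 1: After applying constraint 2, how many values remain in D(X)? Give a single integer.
Answer: 1

Derivation:
Constraint 1 (V != W) on D(V)={3,4,7,8,9} D(W)={4,5,8}: no change
Constraint 2 (X + V = W) on D(X)={5,6,7,9} D(V)={3,4,7,8,9} D(W)={4,5,8}: X {5,6,7,9}->{5}; V {3,4,7,8,9}->{3}; W {4,5,8}->{8}
So after constraint 2: D(X)={5}, size = 1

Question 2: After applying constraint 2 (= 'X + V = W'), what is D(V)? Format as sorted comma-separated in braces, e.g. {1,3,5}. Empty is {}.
Constraint 1 (V != W) on D(V)={3,4,7,8,9} D(W)={4,5,8}: no change
Constraint 2 (X + V = W) on D(X)={5,6,7,9} D(V)={3,4,7,8,9} D(W)={4,5,8}: X {5,6,7,9}->{5}; V {3,4,7,8,9}->{3}; W {4,5,8}->{8}
So after constraint 2: D(V) = {3}

Answer: {3}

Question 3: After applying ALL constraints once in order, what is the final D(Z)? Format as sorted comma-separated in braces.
Constraint 1 (V != W) on D(V)={3,4,7,8,9} D(W)={4,5,8}: no change
Constraint 2 (X + V = W) on D(X)={5,6,7,9} D(V)={3,4,7,8,9} D(W)={4,5,8}: X {5,6,7,9}->{5}; V {3,4,7,8,9}->{3}; W {4,5,8}->{8}
Constraint 3 (W + V = Z) on D(W)={8} D(V)={3} D(Z)={3,5,6,9,10}: W {8}->{}; V {3}->{}; Z {3,5,6,9,10}->{}
So after all 3 constraints: D(Z) = {}

Answer: {}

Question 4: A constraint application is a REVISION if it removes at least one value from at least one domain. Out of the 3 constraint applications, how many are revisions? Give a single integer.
Answer: 2

Derivation:
Constraint 1 (V != W) on D(V)={3,4,7,8,9} D(W)={4,5,8}: no change => not a revision
Constraint 2 (X + V = W) on D(X)={5,6,7,9} D(V)={3,4,7,8,9} D(W)={4,5,8}: X {5,6,7,9}->{5}; V {3,4,7,8,9}->{3}; W {4,5,8}->{8} => REVISION
Constraint 3 (W + V = Z) on D(W)={8} D(V)={3} D(Z)={3,5,6,9,10}: W {8}->{}; V {3}->{}; Z {3,5,6,9,10}->{} => REVISION
Total revisions = 2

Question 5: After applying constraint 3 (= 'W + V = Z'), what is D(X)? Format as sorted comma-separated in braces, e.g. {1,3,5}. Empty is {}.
Constraint 1 (V != W) on D(V)={3,4,7,8,9} D(W)={4,5,8}: no change
Constraint 2 (X + V = W) on D(X)={5,6,7,9} D(V)={3,4,7,8,9} D(W)={4,5,8}: X {5,6,7,9}->{5}; V {3,4,7,8,9}->{3}; W {4,5,8}->{8}
Constraint 3 (W + V = Z) on D(W)={8} D(V)={3} D(Z)={3,5,6,9,10}: W {8}->{}; V {3}->{}; Z {3,5,6,9,10}->{}
So after constraint 3: D(X) = {5}

Answer: {5}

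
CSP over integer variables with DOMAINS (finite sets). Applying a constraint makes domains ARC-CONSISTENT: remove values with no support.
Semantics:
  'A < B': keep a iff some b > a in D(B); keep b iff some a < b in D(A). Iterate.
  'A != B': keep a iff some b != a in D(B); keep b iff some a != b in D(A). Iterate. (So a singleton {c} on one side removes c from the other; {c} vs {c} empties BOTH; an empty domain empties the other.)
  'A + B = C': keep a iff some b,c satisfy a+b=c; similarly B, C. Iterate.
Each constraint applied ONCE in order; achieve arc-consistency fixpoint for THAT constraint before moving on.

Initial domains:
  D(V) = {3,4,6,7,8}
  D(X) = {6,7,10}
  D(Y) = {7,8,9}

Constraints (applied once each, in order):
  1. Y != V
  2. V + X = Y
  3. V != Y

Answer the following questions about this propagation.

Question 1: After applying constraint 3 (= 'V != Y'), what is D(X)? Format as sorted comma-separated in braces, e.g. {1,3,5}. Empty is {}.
Answer: {6}

Derivation:
Constraint 1 (Y != V) on D(Y)={7,8,9} D(V)={3,4,6,7,8}: no change
Constraint 2 (V + X = Y) on D(V)={3,4,6,7,8} D(X)={6,7,10} D(Y)={7,8,9}: V {3,4,6,7,8}->{3}; X {6,7,10}->{6}; Y {7,8,9}->{9}
Constraint 3 (V != Y) on D(V)={3} D(Y)={9}: no change
So after constraint 3: D(X) = {6}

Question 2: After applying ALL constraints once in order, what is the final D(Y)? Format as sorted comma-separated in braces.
Answer: {9}

Derivation:
Constraint 1 (Y != V) on D(Y)={7,8,9} D(V)={3,4,6,7,8}: no change
Constraint 2 (V + X = Y) on D(V)={3,4,6,7,8} D(X)={6,7,10} D(Y)={7,8,9}: V {3,4,6,7,8}->{3}; X {6,7,10}->{6}; Y {7,8,9}->{9}
Constraint 3 (V != Y) on D(V)={3} D(Y)={9}: no change
So after all 3 constraints: D(Y) = {9}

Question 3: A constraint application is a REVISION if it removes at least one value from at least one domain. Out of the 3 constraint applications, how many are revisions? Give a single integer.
Constraint 1 (Y != V) on D(Y)={7,8,9} D(V)={3,4,6,7,8}: no change => not a revision
Constraint 2 (V + X = Y) on D(V)={3,4,6,7,8} D(X)={6,7,10} D(Y)={7,8,9}: V {3,4,6,7,8}->{3}; X {6,7,10}->{6}; Y {7,8,9}->{9} => REVISION
Constraint 3 (V != Y) on D(V)={3} D(Y)={9}: no change => not a revision
Total revisions = 1

Answer: 1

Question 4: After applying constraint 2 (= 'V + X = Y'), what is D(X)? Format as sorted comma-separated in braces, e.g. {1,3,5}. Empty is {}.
Constraint 1 (Y != V) on D(Y)={7,8,9} D(V)={3,4,6,7,8}: no change
Constraint 2 (V + X = Y) on D(V)={3,4,6,7,8} D(X)={6,7,10} D(Y)={7,8,9}: V {3,4,6,7,8}->{3}; X {6,7,10}->{6}; Y {7,8,9}->{9}
So after constraint 2: D(X) = {6}

Answer: {6}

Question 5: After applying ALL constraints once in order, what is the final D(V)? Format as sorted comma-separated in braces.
Constraint 1 (Y != V) on D(Y)={7,8,9} D(V)={3,4,6,7,8}: no change
Constraint 2 (V + X = Y) on D(V)={3,4,6,7,8} D(X)={6,7,10} D(Y)={7,8,9}: V {3,4,6,7,8}->{3}; X {6,7,10}->{6}; Y {7,8,9}->{9}
Constraint 3 (V != Y) on D(V)={3} D(Y)={9}: no change
So after all 3 constraints: D(V) = {3}

Answer: {3}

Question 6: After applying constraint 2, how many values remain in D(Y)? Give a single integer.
Constraint 1 (Y != V) on D(Y)={7,8,9} D(V)={3,4,6,7,8}: no change
Constraint 2 (V + X = Y) on D(V)={3,4,6,7,8} D(X)={6,7,10} D(Y)={7,8,9}: V {3,4,6,7,8}->{3}; X {6,7,10}->{6}; Y {7,8,9}->{9}
So after constraint 2: D(Y)={9}, size = 1

Answer: 1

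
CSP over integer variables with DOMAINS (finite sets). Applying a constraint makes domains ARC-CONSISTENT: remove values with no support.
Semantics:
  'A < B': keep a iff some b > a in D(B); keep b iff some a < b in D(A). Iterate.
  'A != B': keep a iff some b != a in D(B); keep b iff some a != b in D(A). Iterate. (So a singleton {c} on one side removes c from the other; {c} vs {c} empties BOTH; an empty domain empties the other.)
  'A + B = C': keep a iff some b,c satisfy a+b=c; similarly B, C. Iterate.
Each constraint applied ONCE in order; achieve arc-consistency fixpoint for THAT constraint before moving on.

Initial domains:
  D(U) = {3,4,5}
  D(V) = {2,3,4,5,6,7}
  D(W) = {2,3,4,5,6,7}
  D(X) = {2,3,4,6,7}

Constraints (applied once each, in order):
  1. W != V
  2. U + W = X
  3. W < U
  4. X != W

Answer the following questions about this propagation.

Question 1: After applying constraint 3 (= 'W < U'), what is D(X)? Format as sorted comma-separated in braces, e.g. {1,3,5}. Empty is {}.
Answer: {6,7}

Derivation:
Constraint 1 (W != V) on D(W)={2,3,4,5,6,7} D(V)={2,3,4,5,6,7}: no change
Constraint 2 (U + W = X) on D(U)={3,4,5} D(W)={2,3,4,5,6,7} D(X)={2,3,4,6,7}: W {2,3,4,5,6,7}->{2,3,4}; X {2,3,4,6,7}->{6,7}
Constraint 3 (W < U) on D(W)={2,3,4} D(U)={3,4,5}: no change
So after constraint 3: D(X) = {6,7}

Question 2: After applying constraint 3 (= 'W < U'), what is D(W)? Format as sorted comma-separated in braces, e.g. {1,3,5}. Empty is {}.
Constraint 1 (W != V) on D(W)={2,3,4,5,6,7} D(V)={2,3,4,5,6,7}: no change
Constraint 2 (U + W = X) on D(U)={3,4,5} D(W)={2,3,4,5,6,7} D(X)={2,3,4,6,7}: W {2,3,4,5,6,7}->{2,3,4}; X {2,3,4,6,7}->{6,7}
Constraint 3 (W < U) on D(W)={2,3,4} D(U)={3,4,5}: no change
So after constraint 3: D(W) = {2,3,4}

Answer: {2,3,4}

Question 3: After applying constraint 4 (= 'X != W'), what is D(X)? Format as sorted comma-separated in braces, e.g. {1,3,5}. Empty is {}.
Constraint 1 (W != V) on D(W)={2,3,4,5,6,7} D(V)={2,3,4,5,6,7}: no change
Constraint 2 (U + W = X) on D(U)={3,4,5} D(W)={2,3,4,5,6,7} D(X)={2,3,4,6,7}: W {2,3,4,5,6,7}->{2,3,4}; X {2,3,4,6,7}->{6,7}
Constraint 3 (W < U) on D(W)={2,3,4} D(U)={3,4,5}: no change
Constraint 4 (X != W) on D(X)={6,7} D(W)={2,3,4}: no change
So after constraint 4: D(X) = {6,7}

Answer: {6,7}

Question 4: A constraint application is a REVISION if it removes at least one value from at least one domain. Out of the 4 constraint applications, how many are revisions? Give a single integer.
Constraint 1 (W != V) on D(W)={2,3,4,5,6,7} D(V)={2,3,4,5,6,7}: no change => not a revision
Constraint 2 (U + W = X) on D(U)={3,4,5} D(W)={2,3,4,5,6,7} D(X)={2,3,4,6,7}: W {2,3,4,5,6,7}->{2,3,4}; X {2,3,4,6,7}->{6,7} => REVISION
Constraint 3 (W < U) on D(W)={2,3,4} D(U)={3,4,5}: no change => not a revision
Constraint 4 (X != W) on D(X)={6,7} D(W)={2,3,4}: no change => not a revision
Total revisions = 1

Answer: 1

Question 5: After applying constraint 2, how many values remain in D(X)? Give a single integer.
Answer: 2

Derivation:
Constraint 1 (W != V) on D(W)={2,3,4,5,6,7} D(V)={2,3,4,5,6,7}: no change
Constraint 2 (U + W = X) on D(U)={3,4,5} D(W)={2,3,4,5,6,7} D(X)={2,3,4,6,7}: W {2,3,4,5,6,7}->{2,3,4}; X {2,3,4,6,7}->{6,7}
So after constraint 2: D(X)={6,7}, size = 2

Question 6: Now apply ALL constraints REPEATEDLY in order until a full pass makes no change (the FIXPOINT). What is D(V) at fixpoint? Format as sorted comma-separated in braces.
pass 0 (initial): D(V)={2,3,4,5,6,7}
pass 1: W {2,3,4,5,6,7}->{2,3,4}; X {2,3,4,6,7}->{6,7}
pass 2: no change
Fixpoint after 2 passes: D(V) = {2,3,4,5,6,7}

Answer: {2,3,4,5,6,7}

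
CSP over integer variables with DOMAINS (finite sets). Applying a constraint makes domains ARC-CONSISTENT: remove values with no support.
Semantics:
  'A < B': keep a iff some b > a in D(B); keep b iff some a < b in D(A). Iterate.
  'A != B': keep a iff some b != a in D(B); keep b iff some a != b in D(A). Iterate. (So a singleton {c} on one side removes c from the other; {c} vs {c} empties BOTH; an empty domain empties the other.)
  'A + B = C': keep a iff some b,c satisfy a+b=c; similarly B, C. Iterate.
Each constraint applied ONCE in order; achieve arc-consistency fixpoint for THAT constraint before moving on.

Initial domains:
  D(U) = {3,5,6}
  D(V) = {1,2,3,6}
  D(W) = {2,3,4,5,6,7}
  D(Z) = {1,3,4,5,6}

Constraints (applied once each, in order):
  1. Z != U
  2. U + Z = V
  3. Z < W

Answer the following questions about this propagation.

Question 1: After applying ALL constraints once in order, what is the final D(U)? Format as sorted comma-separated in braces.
Constraint 1 (Z != U) on D(Z)={1,3,4,5,6} D(U)={3,5,6}: no change
Constraint 2 (U + Z = V) on D(U)={3,5,6} D(Z)={1,3,4,5,6} D(V)={1,2,3,6}: U {3,5,6}->{3,5}; Z {1,3,4,5,6}->{1,3}; V {1,2,3,6}->{6}
Constraint 3 (Z < W) on D(Z)={1,3} D(W)={2,3,4,5,6,7}: no change
So after all 3 constraints: D(U) = {3,5}

Answer: {3,5}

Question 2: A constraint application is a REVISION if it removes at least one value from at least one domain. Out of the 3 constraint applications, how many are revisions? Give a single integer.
Constraint 1 (Z != U) on D(Z)={1,3,4,5,6} D(U)={3,5,6}: no change => not a revision
Constraint 2 (U + Z = V) on D(U)={3,5,6} D(Z)={1,3,4,5,6} D(V)={1,2,3,6}: U {3,5,6}->{3,5}; Z {1,3,4,5,6}->{1,3}; V {1,2,3,6}->{6} => REVISION
Constraint 3 (Z < W) on D(Z)={1,3} D(W)={2,3,4,5,6,7}: no change => not a revision
Total revisions = 1

Answer: 1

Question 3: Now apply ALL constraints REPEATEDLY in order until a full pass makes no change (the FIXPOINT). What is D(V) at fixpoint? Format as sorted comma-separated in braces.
Answer: {6}

Derivation:
pass 0 (initial): D(V)={1,2,3,6}
pass 1: U {3,5,6}->{3,5}; V {1,2,3,6}->{6}; Z {1,3,4,5,6}->{1,3}
pass 2: no change
Fixpoint after 2 passes: D(V) = {6}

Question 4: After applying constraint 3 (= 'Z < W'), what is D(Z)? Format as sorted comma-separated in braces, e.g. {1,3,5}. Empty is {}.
Answer: {1,3}

Derivation:
Constraint 1 (Z != U) on D(Z)={1,3,4,5,6} D(U)={3,5,6}: no change
Constraint 2 (U + Z = V) on D(U)={3,5,6} D(Z)={1,3,4,5,6} D(V)={1,2,3,6}: U {3,5,6}->{3,5}; Z {1,3,4,5,6}->{1,3}; V {1,2,3,6}->{6}
Constraint 3 (Z < W) on D(Z)={1,3} D(W)={2,3,4,5,6,7}: no change
So after constraint 3: D(Z) = {1,3}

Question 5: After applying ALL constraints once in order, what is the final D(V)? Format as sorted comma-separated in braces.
Constraint 1 (Z != U) on D(Z)={1,3,4,5,6} D(U)={3,5,6}: no change
Constraint 2 (U + Z = V) on D(U)={3,5,6} D(Z)={1,3,4,5,6} D(V)={1,2,3,6}: U {3,5,6}->{3,5}; Z {1,3,4,5,6}->{1,3}; V {1,2,3,6}->{6}
Constraint 3 (Z < W) on D(Z)={1,3} D(W)={2,3,4,5,6,7}: no change
So after all 3 constraints: D(V) = {6}

Answer: {6}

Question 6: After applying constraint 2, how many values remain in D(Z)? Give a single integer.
Constraint 1 (Z != U) on D(Z)={1,3,4,5,6} D(U)={3,5,6}: no change
Constraint 2 (U + Z = V) on D(U)={3,5,6} D(Z)={1,3,4,5,6} D(V)={1,2,3,6}: U {3,5,6}->{3,5}; Z {1,3,4,5,6}->{1,3}; V {1,2,3,6}->{6}
So after constraint 2: D(Z)={1,3}, size = 2

Answer: 2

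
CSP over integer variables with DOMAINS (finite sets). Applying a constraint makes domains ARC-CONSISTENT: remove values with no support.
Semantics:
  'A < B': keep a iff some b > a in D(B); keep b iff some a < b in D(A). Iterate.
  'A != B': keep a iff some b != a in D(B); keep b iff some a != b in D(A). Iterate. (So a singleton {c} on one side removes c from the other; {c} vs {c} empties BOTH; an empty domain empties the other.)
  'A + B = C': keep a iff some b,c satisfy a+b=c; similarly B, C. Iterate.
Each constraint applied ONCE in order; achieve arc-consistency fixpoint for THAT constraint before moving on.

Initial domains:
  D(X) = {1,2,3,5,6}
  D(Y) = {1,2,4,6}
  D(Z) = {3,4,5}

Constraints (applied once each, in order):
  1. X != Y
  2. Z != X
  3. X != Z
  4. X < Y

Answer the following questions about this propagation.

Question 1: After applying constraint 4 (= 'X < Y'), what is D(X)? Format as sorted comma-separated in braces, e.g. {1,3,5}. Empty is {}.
Answer: {1,2,3,5}

Derivation:
Constraint 1 (X != Y) on D(X)={1,2,3,5,6} D(Y)={1,2,4,6}: no change
Constraint 2 (Z != X) on D(Z)={3,4,5} D(X)={1,2,3,5,6}: no change
Constraint 3 (X != Z) on D(X)={1,2,3,5,6} D(Z)={3,4,5}: no change
Constraint 4 (X < Y) on D(X)={1,2,3,5,6} D(Y)={1,2,4,6}: X {1,2,3,5,6}->{1,2,3,5}; Y {1,2,4,6}->{2,4,6}
So after constraint 4: D(X) = {1,2,3,5}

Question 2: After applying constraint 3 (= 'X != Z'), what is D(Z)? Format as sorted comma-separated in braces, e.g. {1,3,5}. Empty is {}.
Answer: {3,4,5}

Derivation:
Constraint 1 (X != Y) on D(X)={1,2,3,5,6} D(Y)={1,2,4,6}: no change
Constraint 2 (Z != X) on D(Z)={3,4,5} D(X)={1,2,3,5,6}: no change
Constraint 3 (X != Z) on D(X)={1,2,3,5,6} D(Z)={3,4,5}: no change
So after constraint 3: D(Z) = {3,4,5}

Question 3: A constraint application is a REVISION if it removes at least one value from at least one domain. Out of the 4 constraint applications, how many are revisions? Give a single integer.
Constraint 1 (X != Y) on D(X)={1,2,3,5,6} D(Y)={1,2,4,6}: no change => not a revision
Constraint 2 (Z != X) on D(Z)={3,4,5} D(X)={1,2,3,5,6}: no change => not a revision
Constraint 3 (X != Z) on D(X)={1,2,3,5,6} D(Z)={3,4,5}: no change => not a revision
Constraint 4 (X < Y) on D(X)={1,2,3,5,6} D(Y)={1,2,4,6}: X {1,2,3,5,6}->{1,2,3,5}; Y {1,2,4,6}->{2,4,6} => REVISION
Total revisions = 1

Answer: 1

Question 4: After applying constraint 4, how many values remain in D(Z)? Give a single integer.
Constraint 1 (X != Y) on D(X)={1,2,3,5,6} D(Y)={1,2,4,6}: no change
Constraint 2 (Z != X) on D(Z)={3,4,5} D(X)={1,2,3,5,6}: no change
Constraint 3 (X != Z) on D(X)={1,2,3,5,6} D(Z)={3,4,5}: no change
Constraint 4 (X < Y) on D(X)={1,2,3,5,6} D(Y)={1,2,4,6}: X {1,2,3,5,6}->{1,2,3,5}; Y {1,2,4,6}->{2,4,6}
So after constraint 4: D(Z)={3,4,5}, size = 3

Answer: 3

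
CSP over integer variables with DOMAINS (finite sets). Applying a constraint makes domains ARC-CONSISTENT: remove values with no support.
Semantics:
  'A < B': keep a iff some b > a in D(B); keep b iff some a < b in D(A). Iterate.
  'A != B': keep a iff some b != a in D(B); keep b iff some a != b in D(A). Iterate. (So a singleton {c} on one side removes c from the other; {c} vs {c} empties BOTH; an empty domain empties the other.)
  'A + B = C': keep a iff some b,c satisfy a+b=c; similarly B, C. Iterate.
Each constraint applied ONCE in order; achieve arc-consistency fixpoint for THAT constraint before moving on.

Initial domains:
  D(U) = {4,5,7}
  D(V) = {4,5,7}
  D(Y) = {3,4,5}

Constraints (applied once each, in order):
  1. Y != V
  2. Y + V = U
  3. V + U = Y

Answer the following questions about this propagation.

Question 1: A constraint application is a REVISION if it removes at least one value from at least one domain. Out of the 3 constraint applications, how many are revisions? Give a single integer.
Constraint 1 (Y != V) on D(Y)={3,4,5} D(V)={4,5,7}: no change => not a revision
Constraint 2 (Y + V = U) on D(Y)={3,4,5} D(V)={4,5,7} D(U)={4,5,7}: Y {3,4,5}->{3}; V {4,5,7}->{4}; U {4,5,7}->{7} => REVISION
Constraint 3 (V + U = Y) on D(V)={4} D(U)={7} D(Y)={3}: V {4}->{}; U {7}->{}; Y {3}->{} => REVISION
Total revisions = 2

Answer: 2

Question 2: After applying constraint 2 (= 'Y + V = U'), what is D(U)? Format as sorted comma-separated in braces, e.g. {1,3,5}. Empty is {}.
Answer: {7}

Derivation:
Constraint 1 (Y != V) on D(Y)={3,4,5} D(V)={4,5,7}: no change
Constraint 2 (Y + V = U) on D(Y)={3,4,5} D(V)={4,5,7} D(U)={4,5,7}: Y {3,4,5}->{3}; V {4,5,7}->{4}; U {4,5,7}->{7}
So after constraint 2: D(U) = {7}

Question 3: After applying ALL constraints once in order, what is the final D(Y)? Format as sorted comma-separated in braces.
Answer: {}

Derivation:
Constraint 1 (Y != V) on D(Y)={3,4,5} D(V)={4,5,7}: no change
Constraint 2 (Y + V = U) on D(Y)={3,4,5} D(V)={4,5,7} D(U)={4,5,7}: Y {3,4,5}->{3}; V {4,5,7}->{4}; U {4,5,7}->{7}
Constraint 3 (V + U = Y) on D(V)={4} D(U)={7} D(Y)={3}: V {4}->{}; U {7}->{}; Y {3}->{}
So after all 3 constraints: D(Y) = {}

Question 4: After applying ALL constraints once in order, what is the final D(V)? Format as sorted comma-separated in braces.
Constraint 1 (Y != V) on D(Y)={3,4,5} D(V)={4,5,7}: no change
Constraint 2 (Y + V = U) on D(Y)={3,4,5} D(V)={4,5,7} D(U)={4,5,7}: Y {3,4,5}->{3}; V {4,5,7}->{4}; U {4,5,7}->{7}
Constraint 3 (V + U = Y) on D(V)={4} D(U)={7} D(Y)={3}: V {4}->{}; U {7}->{}; Y {3}->{}
So after all 3 constraints: D(V) = {}

Answer: {}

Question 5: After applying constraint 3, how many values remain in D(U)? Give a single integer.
Constraint 1 (Y != V) on D(Y)={3,4,5} D(V)={4,5,7}: no change
Constraint 2 (Y + V = U) on D(Y)={3,4,5} D(V)={4,5,7} D(U)={4,5,7}: Y {3,4,5}->{3}; V {4,5,7}->{4}; U {4,5,7}->{7}
Constraint 3 (V + U = Y) on D(V)={4} D(U)={7} D(Y)={3}: V {4}->{}; U {7}->{}; Y {3}->{}
So after constraint 3: D(U)={}, size = 0

Answer: 0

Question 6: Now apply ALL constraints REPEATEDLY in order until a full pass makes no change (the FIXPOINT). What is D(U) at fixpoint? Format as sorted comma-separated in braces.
Answer: {}

Derivation:
pass 0 (initial): D(U)={4,5,7}
pass 1: U {4,5,7}->{}; V {4,5,7}->{}; Y {3,4,5}->{}
pass 2: no change
Fixpoint after 2 passes: D(U) = {}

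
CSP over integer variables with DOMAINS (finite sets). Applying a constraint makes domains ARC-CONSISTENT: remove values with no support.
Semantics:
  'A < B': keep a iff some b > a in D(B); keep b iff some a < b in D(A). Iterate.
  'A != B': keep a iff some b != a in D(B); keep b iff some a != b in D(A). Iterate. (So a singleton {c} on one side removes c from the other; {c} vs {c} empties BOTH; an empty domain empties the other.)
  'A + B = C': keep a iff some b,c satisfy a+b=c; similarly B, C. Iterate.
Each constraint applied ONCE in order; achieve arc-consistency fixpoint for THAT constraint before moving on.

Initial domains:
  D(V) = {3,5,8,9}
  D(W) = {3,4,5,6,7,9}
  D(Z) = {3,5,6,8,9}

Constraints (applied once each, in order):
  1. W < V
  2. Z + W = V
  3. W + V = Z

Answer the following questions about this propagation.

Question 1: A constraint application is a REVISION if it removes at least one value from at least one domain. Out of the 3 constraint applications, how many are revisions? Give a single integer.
Constraint 1 (W < V) on D(W)={3,4,5,6,7,9} D(V)={3,5,8,9}: W {3,4,5,6,7,9}->{3,4,5,6,7}; V {3,5,8,9}->{5,8,9} => REVISION
Constraint 2 (Z + W = V) on D(Z)={3,5,6,8,9} D(W)={3,4,5,6,7} D(V)={5,8,9}: Z {3,5,6,8,9}->{3,5,6}; W {3,4,5,6,7}->{3,4,5,6}; V {5,8,9}->{8,9} => REVISION
Constraint 3 (W + V = Z) on D(W)={3,4,5,6} D(V)={8,9} D(Z)={3,5,6}: W {3,4,5,6}->{}; V {8,9}->{}; Z {3,5,6}->{} => REVISION
Total revisions = 3

Answer: 3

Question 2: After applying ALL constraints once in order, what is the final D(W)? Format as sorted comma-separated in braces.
Answer: {}

Derivation:
Constraint 1 (W < V) on D(W)={3,4,5,6,7,9} D(V)={3,5,8,9}: W {3,4,5,6,7,9}->{3,4,5,6,7}; V {3,5,8,9}->{5,8,9}
Constraint 2 (Z + W = V) on D(Z)={3,5,6,8,9} D(W)={3,4,5,6,7} D(V)={5,8,9}: Z {3,5,6,8,9}->{3,5,6}; W {3,4,5,6,7}->{3,4,5,6}; V {5,8,9}->{8,9}
Constraint 3 (W + V = Z) on D(W)={3,4,5,6} D(V)={8,9} D(Z)={3,5,6}: W {3,4,5,6}->{}; V {8,9}->{}; Z {3,5,6}->{}
So after all 3 constraints: D(W) = {}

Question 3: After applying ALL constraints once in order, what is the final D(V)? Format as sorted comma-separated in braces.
Answer: {}

Derivation:
Constraint 1 (W < V) on D(W)={3,4,5,6,7,9} D(V)={3,5,8,9}: W {3,4,5,6,7,9}->{3,4,5,6,7}; V {3,5,8,9}->{5,8,9}
Constraint 2 (Z + W = V) on D(Z)={3,5,6,8,9} D(W)={3,4,5,6,7} D(V)={5,8,9}: Z {3,5,6,8,9}->{3,5,6}; W {3,4,5,6,7}->{3,4,5,6}; V {5,8,9}->{8,9}
Constraint 3 (W + V = Z) on D(W)={3,4,5,6} D(V)={8,9} D(Z)={3,5,6}: W {3,4,5,6}->{}; V {8,9}->{}; Z {3,5,6}->{}
So after all 3 constraints: D(V) = {}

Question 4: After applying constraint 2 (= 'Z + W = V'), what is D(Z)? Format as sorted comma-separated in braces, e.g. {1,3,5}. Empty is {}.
Answer: {3,5,6}

Derivation:
Constraint 1 (W < V) on D(W)={3,4,5,6,7,9} D(V)={3,5,8,9}: W {3,4,5,6,7,9}->{3,4,5,6,7}; V {3,5,8,9}->{5,8,9}
Constraint 2 (Z + W = V) on D(Z)={3,5,6,8,9} D(W)={3,4,5,6,7} D(V)={5,8,9}: Z {3,5,6,8,9}->{3,5,6}; W {3,4,5,6,7}->{3,4,5,6}; V {5,8,9}->{8,9}
So after constraint 2: D(Z) = {3,5,6}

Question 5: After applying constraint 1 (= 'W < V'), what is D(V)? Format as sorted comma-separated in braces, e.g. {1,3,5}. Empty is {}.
Constraint 1 (W < V) on D(W)={3,4,5,6,7,9} D(V)={3,5,8,9}: W {3,4,5,6,7,9}->{3,4,5,6,7}; V {3,5,8,9}->{5,8,9}
So after constraint 1: D(V) = {5,8,9}

Answer: {5,8,9}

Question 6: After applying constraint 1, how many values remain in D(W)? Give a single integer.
Constraint 1 (W < V) on D(W)={3,4,5,6,7,9} D(V)={3,5,8,9}: W {3,4,5,6,7,9}->{3,4,5,6,7}; V {3,5,8,9}->{5,8,9}
So after constraint 1: D(W)={3,4,5,6,7}, size = 5

Answer: 5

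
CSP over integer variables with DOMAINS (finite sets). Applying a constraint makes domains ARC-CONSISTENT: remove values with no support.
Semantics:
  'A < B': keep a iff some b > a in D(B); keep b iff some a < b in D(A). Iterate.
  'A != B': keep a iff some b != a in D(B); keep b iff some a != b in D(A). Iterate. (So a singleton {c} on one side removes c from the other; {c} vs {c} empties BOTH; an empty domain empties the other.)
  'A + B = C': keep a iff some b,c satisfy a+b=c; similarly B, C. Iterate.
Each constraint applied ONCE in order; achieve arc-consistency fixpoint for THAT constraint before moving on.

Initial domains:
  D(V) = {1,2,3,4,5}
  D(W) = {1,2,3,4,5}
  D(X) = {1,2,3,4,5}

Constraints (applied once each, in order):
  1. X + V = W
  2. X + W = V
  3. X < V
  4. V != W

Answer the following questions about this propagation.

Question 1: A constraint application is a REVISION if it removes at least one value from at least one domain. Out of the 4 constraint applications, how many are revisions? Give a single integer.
Answer: 2

Derivation:
Constraint 1 (X + V = W) on D(X)={1,2,3,4,5} D(V)={1,2,3,4,5} D(W)={1,2,3,4,5}: X {1,2,3,4,5}->{1,2,3,4}; V {1,2,3,4,5}->{1,2,3,4}; W {1,2,3,4,5}->{2,3,4,5} => REVISION
Constraint 2 (X + W = V) on D(X)={1,2,3,4} D(W)={2,3,4,5} D(V)={1,2,3,4}: X {1,2,3,4}->{1,2}; W {2,3,4,5}->{2,3}; V {1,2,3,4}->{3,4} => REVISION
Constraint 3 (X < V) on D(X)={1,2} D(V)={3,4}: no change => not a revision
Constraint 4 (V != W) on D(V)={3,4} D(W)={2,3}: no change => not a revision
Total revisions = 2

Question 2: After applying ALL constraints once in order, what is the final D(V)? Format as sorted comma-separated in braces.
Answer: {3,4}

Derivation:
Constraint 1 (X + V = W) on D(X)={1,2,3,4,5} D(V)={1,2,3,4,5} D(W)={1,2,3,4,5}: X {1,2,3,4,5}->{1,2,3,4}; V {1,2,3,4,5}->{1,2,3,4}; W {1,2,3,4,5}->{2,3,4,5}
Constraint 2 (X + W = V) on D(X)={1,2,3,4} D(W)={2,3,4,5} D(V)={1,2,3,4}: X {1,2,3,4}->{1,2}; W {2,3,4,5}->{2,3}; V {1,2,3,4}->{3,4}
Constraint 3 (X < V) on D(X)={1,2} D(V)={3,4}: no change
Constraint 4 (V != W) on D(V)={3,4} D(W)={2,3}: no change
So after all 4 constraints: D(V) = {3,4}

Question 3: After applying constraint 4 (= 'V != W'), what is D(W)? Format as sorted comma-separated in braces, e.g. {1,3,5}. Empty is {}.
Constraint 1 (X + V = W) on D(X)={1,2,3,4,5} D(V)={1,2,3,4,5} D(W)={1,2,3,4,5}: X {1,2,3,4,5}->{1,2,3,4}; V {1,2,3,4,5}->{1,2,3,4}; W {1,2,3,4,5}->{2,3,4,5}
Constraint 2 (X + W = V) on D(X)={1,2,3,4} D(W)={2,3,4,5} D(V)={1,2,3,4}: X {1,2,3,4}->{1,2}; W {2,3,4,5}->{2,3}; V {1,2,3,4}->{3,4}
Constraint 3 (X < V) on D(X)={1,2} D(V)={3,4}: no change
Constraint 4 (V != W) on D(V)={3,4} D(W)={2,3}: no change
So after constraint 4: D(W) = {2,3}

Answer: {2,3}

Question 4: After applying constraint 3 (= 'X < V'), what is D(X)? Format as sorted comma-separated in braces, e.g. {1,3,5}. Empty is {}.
Answer: {1,2}

Derivation:
Constraint 1 (X + V = W) on D(X)={1,2,3,4,5} D(V)={1,2,3,4,5} D(W)={1,2,3,4,5}: X {1,2,3,4,5}->{1,2,3,4}; V {1,2,3,4,5}->{1,2,3,4}; W {1,2,3,4,5}->{2,3,4,5}
Constraint 2 (X + W = V) on D(X)={1,2,3,4} D(W)={2,3,4,5} D(V)={1,2,3,4}: X {1,2,3,4}->{1,2}; W {2,3,4,5}->{2,3}; V {1,2,3,4}->{3,4}
Constraint 3 (X < V) on D(X)={1,2} D(V)={3,4}: no change
So after constraint 3: D(X) = {1,2}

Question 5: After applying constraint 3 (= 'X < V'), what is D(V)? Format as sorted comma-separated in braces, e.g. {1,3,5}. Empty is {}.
Answer: {3,4}

Derivation:
Constraint 1 (X + V = W) on D(X)={1,2,3,4,5} D(V)={1,2,3,4,5} D(W)={1,2,3,4,5}: X {1,2,3,4,5}->{1,2,3,4}; V {1,2,3,4,5}->{1,2,3,4}; W {1,2,3,4,5}->{2,3,4,5}
Constraint 2 (X + W = V) on D(X)={1,2,3,4} D(W)={2,3,4,5} D(V)={1,2,3,4}: X {1,2,3,4}->{1,2}; W {2,3,4,5}->{2,3}; V {1,2,3,4}->{3,4}
Constraint 3 (X < V) on D(X)={1,2} D(V)={3,4}: no change
So after constraint 3: D(V) = {3,4}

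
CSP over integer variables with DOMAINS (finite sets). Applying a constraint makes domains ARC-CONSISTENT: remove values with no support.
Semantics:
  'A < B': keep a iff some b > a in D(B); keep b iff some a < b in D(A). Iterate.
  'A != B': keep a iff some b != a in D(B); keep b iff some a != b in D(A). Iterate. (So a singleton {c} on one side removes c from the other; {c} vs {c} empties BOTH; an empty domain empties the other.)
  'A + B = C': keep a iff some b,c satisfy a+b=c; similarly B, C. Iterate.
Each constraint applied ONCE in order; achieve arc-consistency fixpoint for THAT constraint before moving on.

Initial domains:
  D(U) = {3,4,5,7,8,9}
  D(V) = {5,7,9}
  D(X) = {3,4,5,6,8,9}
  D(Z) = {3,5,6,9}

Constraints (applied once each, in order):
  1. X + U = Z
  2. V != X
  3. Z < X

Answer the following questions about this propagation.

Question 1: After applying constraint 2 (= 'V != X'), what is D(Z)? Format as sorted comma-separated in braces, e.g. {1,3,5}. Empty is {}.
Answer: {6,9}

Derivation:
Constraint 1 (X + U = Z) on D(X)={3,4,5,6,8,9} D(U)={3,4,5,7,8,9} D(Z)={3,5,6,9}: X {3,4,5,6,8,9}->{3,4,5,6}; U {3,4,5,7,8,9}->{3,4,5}; Z {3,5,6,9}->{6,9}
Constraint 2 (V != X) on D(V)={5,7,9} D(X)={3,4,5,6}: no change
So after constraint 2: D(Z) = {6,9}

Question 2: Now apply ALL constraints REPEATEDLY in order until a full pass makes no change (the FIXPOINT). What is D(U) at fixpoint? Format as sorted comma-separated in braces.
pass 0 (initial): D(U)={3,4,5,7,8,9}
pass 1: U {3,4,5,7,8,9}->{3,4,5}; X {3,4,5,6,8,9}->{}; Z {3,5,6,9}->{}
pass 2: U {3,4,5}->{}; V {5,7,9}->{}
pass 3: no change
Fixpoint after 3 passes: D(U) = {}

Answer: {}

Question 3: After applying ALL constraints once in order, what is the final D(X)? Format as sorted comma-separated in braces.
Constraint 1 (X + U = Z) on D(X)={3,4,5,6,8,9} D(U)={3,4,5,7,8,9} D(Z)={3,5,6,9}: X {3,4,5,6,8,9}->{3,4,5,6}; U {3,4,5,7,8,9}->{3,4,5}; Z {3,5,6,9}->{6,9}
Constraint 2 (V != X) on D(V)={5,7,9} D(X)={3,4,5,6}: no change
Constraint 3 (Z < X) on D(Z)={6,9} D(X)={3,4,5,6}: Z {6,9}->{}; X {3,4,5,6}->{}
So after all 3 constraints: D(X) = {}

Answer: {}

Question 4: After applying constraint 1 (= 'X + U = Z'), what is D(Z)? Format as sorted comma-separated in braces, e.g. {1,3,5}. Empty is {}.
Constraint 1 (X + U = Z) on D(X)={3,4,5,6,8,9} D(U)={3,4,5,7,8,9} D(Z)={3,5,6,9}: X {3,4,5,6,8,9}->{3,4,5,6}; U {3,4,5,7,8,9}->{3,4,5}; Z {3,5,6,9}->{6,9}
So after constraint 1: D(Z) = {6,9}

Answer: {6,9}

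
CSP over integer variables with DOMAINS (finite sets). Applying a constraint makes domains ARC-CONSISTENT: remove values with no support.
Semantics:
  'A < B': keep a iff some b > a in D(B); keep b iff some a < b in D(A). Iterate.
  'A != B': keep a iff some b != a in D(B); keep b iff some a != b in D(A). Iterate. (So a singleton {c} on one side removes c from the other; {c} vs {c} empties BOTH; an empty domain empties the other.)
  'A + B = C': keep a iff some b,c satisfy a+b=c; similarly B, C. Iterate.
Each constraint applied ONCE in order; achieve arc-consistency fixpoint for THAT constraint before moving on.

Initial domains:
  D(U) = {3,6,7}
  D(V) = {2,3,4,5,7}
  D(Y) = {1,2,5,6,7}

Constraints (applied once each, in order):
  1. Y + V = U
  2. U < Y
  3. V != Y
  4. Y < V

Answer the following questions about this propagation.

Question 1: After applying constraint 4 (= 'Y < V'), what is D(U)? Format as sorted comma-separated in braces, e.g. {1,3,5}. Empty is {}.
Constraint 1 (Y + V = U) on D(Y)={1,2,5,6,7} D(V)={2,3,4,5,7} D(U)={3,6,7}: Y {1,2,5,6,7}->{1,2,5}; V {2,3,4,5,7}->{2,4,5}
Constraint 2 (U < Y) on D(U)={3,6,7} D(Y)={1,2,5}: U {3,6,7}->{3}; Y {1,2,5}->{5}
Constraint 3 (V != Y) on D(V)={2,4,5} D(Y)={5}: V {2,4,5}->{2,4}
Constraint 4 (Y < V) on D(Y)={5} D(V)={2,4}: Y {5}->{}; V {2,4}->{}
So after constraint 4: D(U) = {3}

Answer: {3}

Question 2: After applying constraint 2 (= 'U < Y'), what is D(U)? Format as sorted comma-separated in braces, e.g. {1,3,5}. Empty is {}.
Constraint 1 (Y + V = U) on D(Y)={1,2,5,6,7} D(V)={2,3,4,5,7} D(U)={3,6,7}: Y {1,2,5,6,7}->{1,2,5}; V {2,3,4,5,7}->{2,4,5}
Constraint 2 (U < Y) on D(U)={3,6,7} D(Y)={1,2,5}: U {3,6,7}->{3}; Y {1,2,5}->{5}
So after constraint 2: D(U) = {3}

Answer: {3}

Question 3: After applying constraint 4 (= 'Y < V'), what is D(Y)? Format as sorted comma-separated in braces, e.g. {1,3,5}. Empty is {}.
Constraint 1 (Y + V = U) on D(Y)={1,2,5,6,7} D(V)={2,3,4,5,7} D(U)={3,6,7}: Y {1,2,5,6,7}->{1,2,5}; V {2,3,4,5,7}->{2,4,5}
Constraint 2 (U < Y) on D(U)={3,6,7} D(Y)={1,2,5}: U {3,6,7}->{3}; Y {1,2,5}->{5}
Constraint 3 (V != Y) on D(V)={2,4,5} D(Y)={5}: V {2,4,5}->{2,4}
Constraint 4 (Y < V) on D(Y)={5} D(V)={2,4}: Y {5}->{}; V {2,4}->{}
So after constraint 4: D(Y) = {}

Answer: {}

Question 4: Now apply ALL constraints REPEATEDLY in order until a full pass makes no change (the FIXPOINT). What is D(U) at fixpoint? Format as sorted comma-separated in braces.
Answer: {}

Derivation:
pass 0 (initial): D(U)={3,6,7}
pass 1: U {3,6,7}->{3}; V {2,3,4,5,7}->{}; Y {1,2,5,6,7}->{}
pass 2: U {3}->{}
pass 3: no change
Fixpoint after 3 passes: D(U) = {}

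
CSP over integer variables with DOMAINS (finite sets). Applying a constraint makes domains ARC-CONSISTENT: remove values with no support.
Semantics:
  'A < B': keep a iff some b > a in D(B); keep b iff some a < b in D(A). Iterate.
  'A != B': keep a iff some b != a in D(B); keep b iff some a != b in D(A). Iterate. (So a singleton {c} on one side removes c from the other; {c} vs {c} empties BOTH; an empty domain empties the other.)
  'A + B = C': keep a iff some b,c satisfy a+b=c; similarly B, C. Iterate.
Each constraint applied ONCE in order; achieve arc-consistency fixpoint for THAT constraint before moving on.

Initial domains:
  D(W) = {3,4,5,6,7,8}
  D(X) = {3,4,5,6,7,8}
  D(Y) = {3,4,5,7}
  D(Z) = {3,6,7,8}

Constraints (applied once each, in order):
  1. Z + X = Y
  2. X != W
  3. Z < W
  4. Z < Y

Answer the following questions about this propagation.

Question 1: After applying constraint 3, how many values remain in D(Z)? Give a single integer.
Answer: 1

Derivation:
Constraint 1 (Z + X = Y) on D(Z)={3,6,7,8} D(X)={3,4,5,6,7,8} D(Y)={3,4,5,7}: Z {3,6,7,8}->{3}; X {3,4,5,6,7,8}->{4}; Y {3,4,5,7}->{7}
Constraint 2 (X != W) on D(X)={4} D(W)={3,4,5,6,7,8}: W {3,4,5,6,7,8}->{3,5,6,7,8}
Constraint 3 (Z < W) on D(Z)={3} D(W)={3,5,6,7,8}: W {3,5,6,7,8}->{5,6,7,8}
So after constraint 3: D(Z)={3}, size = 1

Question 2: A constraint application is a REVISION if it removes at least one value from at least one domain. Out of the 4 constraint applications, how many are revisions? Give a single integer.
Constraint 1 (Z + X = Y) on D(Z)={3,6,7,8} D(X)={3,4,5,6,7,8} D(Y)={3,4,5,7}: Z {3,6,7,8}->{3}; X {3,4,5,6,7,8}->{4}; Y {3,4,5,7}->{7} => REVISION
Constraint 2 (X != W) on D(X)={4} D(W)={3,4,5,6,7,8}: W {3,4,5,6,7,8}->{3,5,6,7,8} => REVISION
Constraint 3 (Z < W) on D(Z)={3} D(W)={3,5,6,7,8}: W {3,5,6,7,8}->{5,6,7,8} => REVISION
Constraint 4 (Z < Y) on D(Z)={3} D(Y)={7}: no change => not a revision
Total revisions = 3

Answer: 3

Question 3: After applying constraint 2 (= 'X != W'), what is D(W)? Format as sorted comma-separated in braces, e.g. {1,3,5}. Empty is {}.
Constraint 1 (Z + X = Y) on D(Z)={3,6,7,8} D(X)={3,4,5,6,7,8} D(Y)={3,4,5,7}: Z {3,6,7,8}->{3}; X {3,4,5,6,7,8}->{4}; Y {3,4,5,7}->{7}
Constraint 2 (X != W) on D(X)={4} D(W)={3,4,5,6,7,8}: W {3,4,5,6,7,8}->{3,5,6,7,8}
So after constraint 2: D(W) = {3,5,6,7,8}

Answer: {3,5,6,7,8}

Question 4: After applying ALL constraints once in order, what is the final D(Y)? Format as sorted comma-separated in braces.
Constraint 1 (Z + X = Y) on D(Z)={3,6,7,8} D(X)={3,4,5,6,7,8} D(Y)={3,4,5,7}: Z {3,6,7,8}->{3}; X {3,4,5,6,7,8}->{4}; Y {3,4,5,7}->{7}
Constraint 2 (X != W) on D(X)={4} D(W)={3,4,5,6,7,8}: W {3,4,5,6,7,8}->{3,5,6,7,8}
Constraint 3 (Z < W) on D(Z)={3} D(W)={3,5,6,7,8}: W {3,5,6,7,8}->{5,6,7,8}
Constraint 4 (Z < Y) on D(Z)={3} D(Y)={7}: no change
So after all 4 constraints: D(Y) = {7}

Answer: {7}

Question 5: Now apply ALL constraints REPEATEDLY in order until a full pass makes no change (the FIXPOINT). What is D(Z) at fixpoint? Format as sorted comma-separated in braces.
Answer: {3}

Derivation:
pass 0 (initial): D(Z)={3,6,7,8}
pass 1: W {3,4,5,6,7,8}->{5,6,7,8}; X {3,4,5,6,7,8}->{4}; Y {3,4,5,7}->{7}; Z {3,6,7,8}->{3}
pass 2: no change
Fixpoint after 2 passes: D(Z) = {3}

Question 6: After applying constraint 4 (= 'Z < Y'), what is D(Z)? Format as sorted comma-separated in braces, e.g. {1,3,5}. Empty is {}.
Constraint 1 (Z + X = Y) on D(Z)={3,6,7,8} D(X)={3,4,5,6,7,8} D(Y)={3,4,5,7}: Z {3,6,7,8}->{3}; X {3,4,5,6,7,8}->{4}; Y {3,4,5,7}->{7}
Constraint 2 (X != W) on D(X)={4} D(W)={3,4,5,6,7,8}: W {3,4,5,6,7,8}->{3,5,6,7,8}
Constraint 3 (Z < W) on D(Z)={3} D(W)={3,5,6,7,8}: W {3,5,6,7,8}->{5,6,7,8}
Constraint 4 (Z < Y) on D(Z)={3} D(Y)={7}: no change
So after constraint 4: D(Z) = {3}

Answer: {3}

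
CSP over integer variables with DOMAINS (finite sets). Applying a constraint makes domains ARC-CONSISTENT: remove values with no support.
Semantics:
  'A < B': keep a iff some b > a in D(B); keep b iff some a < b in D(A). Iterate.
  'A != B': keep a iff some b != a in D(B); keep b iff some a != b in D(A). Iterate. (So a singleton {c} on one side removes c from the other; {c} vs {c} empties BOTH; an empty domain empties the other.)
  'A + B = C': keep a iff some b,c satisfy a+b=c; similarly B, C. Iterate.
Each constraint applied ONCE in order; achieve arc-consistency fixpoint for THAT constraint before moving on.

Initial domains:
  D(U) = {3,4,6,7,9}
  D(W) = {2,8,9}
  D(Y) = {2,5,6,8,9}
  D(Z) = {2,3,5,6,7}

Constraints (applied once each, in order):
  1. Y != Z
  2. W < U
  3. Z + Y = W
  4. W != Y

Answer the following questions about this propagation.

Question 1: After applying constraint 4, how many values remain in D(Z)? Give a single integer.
Answer: 3

Derivation:
Constraint 1 (Y != Z) on D(Y)={2,5,6,8,9} D(Z)={2,3,5,6,7}: no change
Constraint 2 (W < U) on D(W)={2,8,9} D(U)={3,4,6,7,9}: W {2,8,9}->{2,8}
Constraint 3 (Z + Y = W) on D(Z)={2,3,5,6,7} D(Y)={2,5,6,8,9} D(W)={2,8}: Z {2,3,5,6,7}->{2,3,6}; Y {2,5,6,8,9}->{2,5,6}; W {2,8}->{8}
Constraint 4 (W != Y) on D(W)={8} D(Y)={2,5,6}: no change
So after constraint 4: D(Z)={2,3,6}, size = 3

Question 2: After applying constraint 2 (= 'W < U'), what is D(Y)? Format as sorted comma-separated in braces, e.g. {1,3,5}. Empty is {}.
Constraint 1 (Y != Z) on D(Y)={2,5,6,8,9} D(Z)={2,3,5,6,7}: no change
Constraint 2 (W < U) on D(W)={2,8,9} D(U)={3,4,6,7,9}: W {2,8,9}->{2,8}
So after constraint 2: D(Y) = {2,5,6,8,9}

Answer: {2,5,6,8,9}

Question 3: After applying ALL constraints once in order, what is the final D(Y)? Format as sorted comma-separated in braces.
Answer: {2,5,6}

Derivation:
Constraint 1 (Y != Z) on D(Y)={2,5,6,8,9} D(Z)={2,3,5,6,7}: no change
Constraint 2 (W < U) on D(W)={2,8,9} D(U)={3,4,6,7,9}: W {2,8,9}->{2,8}
Constraint 3 (Z + Y = W) on D(Z)={2,3,5,6,7} D(Y)={2,5,6,8,9} D(W)={2,8}: Z {2,3,5,6,7}->{2,3,6}; Y {2,5,6,8,9}->{2,5,6}; W {2,8}->{8}
Constraint 4 (W != Y) on D(W)={8} D(Y)={2,5,6}: no change
So after all 4 constraints: D(Y) = {2,5,6}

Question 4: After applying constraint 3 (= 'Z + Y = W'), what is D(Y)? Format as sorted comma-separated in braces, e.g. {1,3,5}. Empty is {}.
Constraint 1 (Y != Z) on D(Y)={2,5,6,8,9} D(Z)={2,3,5,6,7}: no change
Constraint 2 (W < U) on D(W)={2,8,9} D(U)={3,4,6,7,9}: W {2,8,9}->{2,8}
Constraint 3 (Z + Y = W) on D(Z)={2,3,5,6,7} D(Y)={2,5,6,8,9} D(W)={2,8}: Z {2,3,5,6,7}->{2,3,6}; Y {2,5,6,8,9}->{2,5,6}; W {2,8}->{8}
So after constraint 3: D(Y) = {2,5,6}

Answer: {2,5,6}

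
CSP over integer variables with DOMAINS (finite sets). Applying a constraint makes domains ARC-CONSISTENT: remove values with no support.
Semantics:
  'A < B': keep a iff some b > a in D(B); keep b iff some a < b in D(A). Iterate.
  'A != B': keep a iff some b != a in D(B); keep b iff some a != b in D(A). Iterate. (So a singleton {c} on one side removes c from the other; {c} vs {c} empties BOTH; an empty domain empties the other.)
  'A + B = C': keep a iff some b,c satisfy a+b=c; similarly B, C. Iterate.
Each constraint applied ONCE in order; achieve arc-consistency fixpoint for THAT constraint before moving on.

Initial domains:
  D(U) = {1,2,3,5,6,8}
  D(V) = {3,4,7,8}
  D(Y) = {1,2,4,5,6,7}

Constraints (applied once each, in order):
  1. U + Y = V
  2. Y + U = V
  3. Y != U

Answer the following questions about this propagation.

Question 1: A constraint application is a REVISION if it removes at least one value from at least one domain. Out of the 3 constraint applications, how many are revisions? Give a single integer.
Constraint 1 (U + Y = V) on D(U)={1,2,3,5,6,8} D(Y)={1,2,4,5,6,7} D(V)={3,4,7,8}: U {1,2,3,5,6,8}->{1,2,3,5,6} => REVISION
Constraint 2 (Y + U = V) on D(Y)={1,2,4,5,6,7} D(U)={1,2,3,5,6} D(V)={3,4,7,8}: no change => not a revision
Constraint 3 (Y != U) on D(Y)={1,2,4,5,6,7} D(U)={1,2,3,5,6}: no change => not a revision
Total revisions = 1

Answer: 1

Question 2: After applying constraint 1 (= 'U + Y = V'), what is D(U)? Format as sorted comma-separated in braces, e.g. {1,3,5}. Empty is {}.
Constraint 1 (U + Y = V) on D(U)={1,2,3,5,6,8} D(Y)={1,2,4,5,6,7} D(V)={3,4,7,8}: U {1,2,3,5,6,8}->{1,2,3,5,6}
So after constraint 1: D(U) = {1,2,3,5,6}

Answer: {1,2,3,5,6}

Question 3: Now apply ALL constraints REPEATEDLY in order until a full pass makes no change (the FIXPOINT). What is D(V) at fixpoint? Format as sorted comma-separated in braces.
pass 0 (initial): D(V)={3,4,7,8}
pass 1: U {1,2,3,5,6,8}->{1,2,3,5,6}
pass 2: no change
Fixpoint after 2 passes: D(V) = {3,4,7,8}

Answer: {3,4,7,8}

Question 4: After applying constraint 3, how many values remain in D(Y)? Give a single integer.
Answer: 6

Derivation:
Constraint 1 (U + Y = V) on D(U)={1,2,3,5,6,8} D(Y)={1,2,4,5,6,7} D(V)={3,4,7,8}: U {1,2,3,5,6,8}->{1,2,3,5,6}
Constraint 2 (Y + U = V) on D(Y)={1,2,4,5,6,7} D(U)={1,2,3,5,6} D(V)={3,4,7,8}: no change
Constraint 3 (Y != U) on D(Y)={1,2,4,5,6,7} D(U)={1,2,3,5,6}: no change
So after constraint 3: D(Y)={1,2,4,5,6,7}, size = 6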